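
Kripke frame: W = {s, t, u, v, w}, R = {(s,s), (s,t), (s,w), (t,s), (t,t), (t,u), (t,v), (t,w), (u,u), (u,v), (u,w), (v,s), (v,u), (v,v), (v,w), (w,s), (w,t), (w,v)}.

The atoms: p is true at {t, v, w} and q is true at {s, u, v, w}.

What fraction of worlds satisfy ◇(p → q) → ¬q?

1/5

s: ◇(p → q) is T, ¬q is F. ✗
t: ◇(p → q) is T, ¬q is T. ✓
u: ◇(p → q) is T, ¬q is F. ✗
v: ◇(p → q) is T, ¬q is F. ✗
w: ◇(p → q) is T, ¬q is F. ✗
That's 1 of 5 worlds, so 1/5.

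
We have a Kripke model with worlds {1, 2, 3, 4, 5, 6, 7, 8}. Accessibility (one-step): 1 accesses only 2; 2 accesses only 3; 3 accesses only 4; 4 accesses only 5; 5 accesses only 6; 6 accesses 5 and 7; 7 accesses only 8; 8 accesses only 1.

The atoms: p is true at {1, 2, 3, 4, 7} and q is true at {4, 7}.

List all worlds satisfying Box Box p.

1: successors {2}; Box p there: 2:T. ✓
2: successors {3}; Box p there: 3:T. ✓
3: successors {4}; Box p there: 4:F. ✗
4: successors {5}; Box p there: 5:F. ✗
5: successors {6}; Box p there: 6:F. ✗
6: successors {5, 7}; Box p there: 5:F, 7:F. ✗
7: successors {8}; Box p there: 8:T. ✓
8: successors {1}; Box p there: 1:T. ✓

{1, 2, 7, 8}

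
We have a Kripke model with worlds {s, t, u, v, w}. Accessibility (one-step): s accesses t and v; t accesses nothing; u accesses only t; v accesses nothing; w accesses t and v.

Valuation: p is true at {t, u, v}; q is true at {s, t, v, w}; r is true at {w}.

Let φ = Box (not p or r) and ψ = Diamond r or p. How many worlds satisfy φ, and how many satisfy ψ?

2 and 3

For Box (not p or r):
s: successors {t, v}; not p or r there: t:F, v:F. ✗
t: no successors, so Box (not p or r) holds vacuously. ✓
u: successors {t}; not p or r there: t:F. ✗
v: no successors, so Box (not p or r) holds vacuously. ✓
w: successors {t, v}; not p or r there: t:F, v:F. ✗
— 2 worlds.
For Diamond r or p:
s: Diamond r is F, p is F. ✗
t: Diamond r is F, p is T. ✓
u: Diamond r is F, p is T. ✓
v: Diamond r is F, p is T. ✓
w: Diamond r is F, p is F. ✗
— 3 worlds.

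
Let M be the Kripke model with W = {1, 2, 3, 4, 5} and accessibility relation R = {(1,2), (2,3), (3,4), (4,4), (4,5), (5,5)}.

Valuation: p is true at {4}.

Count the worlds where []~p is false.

2

1: successors {2}; ~p there: 2:T. ✓
2: successors {3}; ~p there: 3:T. ✓
3: successors {4}; ~p there: 4:F. ✗
4: successors {4, 5}; ~p there: 4:F, 5:T. ✗
5: successors {5}; ~p there: 5:T. ✓
Satisfying worlds: {1, 2, 5}.
So []~p fails at the other 2 worlds.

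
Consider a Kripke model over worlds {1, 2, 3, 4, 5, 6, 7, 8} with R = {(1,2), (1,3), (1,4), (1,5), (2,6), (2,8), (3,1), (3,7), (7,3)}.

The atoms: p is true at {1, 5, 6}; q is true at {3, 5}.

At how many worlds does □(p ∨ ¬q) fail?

2

1: successors {2, 3, 4, 5}; p ∨ ¬q there: 2:T, 3:F, 4:T, 5:T. ✗
2: successors {6, 8}; p ∨ ¬q there: 6:T, 8:T. ✓
3: successors {1, 7}; p ∨ ¬q there: 1:T, 7:T. ✓
4: no successors, so □(p ∨ ¬q) holds vacuously. ✓
5: no successors, so □(p ∨ ¬q) holds vacuously. ✓
6: no successors, so □(p ∨ ¬q) holds vacuously. ✓
7: successors {3}; p ∨ ¬q there: 3:F. ✗
8: no successors, so □(p ∨ ¬q) holds vacuously. ✓
Satisfying worlds: {2, 3, 4, 5, 6, 8}.
So □(p ∨ ¬q) fails at the other 2 worlds.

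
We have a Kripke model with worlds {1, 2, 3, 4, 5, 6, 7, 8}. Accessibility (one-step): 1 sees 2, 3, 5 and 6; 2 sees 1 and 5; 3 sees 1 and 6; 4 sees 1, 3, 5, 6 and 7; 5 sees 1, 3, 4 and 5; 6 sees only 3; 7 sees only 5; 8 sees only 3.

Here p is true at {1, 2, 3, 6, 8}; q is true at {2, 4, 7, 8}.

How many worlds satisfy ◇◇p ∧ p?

1: ◇◇p is T, p is T. ✓
2: ◇◇p is T, p is T. ✓
3: ◇◇p is T, p is T. ✓
4: ◇◇p is T, p is F. ✗
5: ◇◇p is T, p is F. ✗
6: ◇◇p is T, p is T. ✓
7: ◇◇p is T, p is F. ✗
8: ◇◇p is T, p is T. ✓
Satisfying worlds: {1, 2, 3, 6, 8}.

5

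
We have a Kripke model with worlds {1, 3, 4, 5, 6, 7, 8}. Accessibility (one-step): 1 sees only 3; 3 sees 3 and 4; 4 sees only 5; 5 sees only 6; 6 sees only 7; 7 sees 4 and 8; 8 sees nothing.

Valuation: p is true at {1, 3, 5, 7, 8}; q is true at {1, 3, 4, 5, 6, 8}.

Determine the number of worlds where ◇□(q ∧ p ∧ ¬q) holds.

1

1: successors {3}; □(q ∧ p ∧ ¬q) there: 3:F. ✗
3: successors {3, 4}; □(q ∧ p ∧ ¬q) there: 3:F, 4:F. ✗
4: successors {5}; □(q ∧ p ∧ ¬q) there: 5:F. ✗
5: successors {6}; □(q ∧ p ∧ ¬q) there: 6:F. ✗
6: successors {7}; □(q ∧ p ∧ ¬q) there: 7:F. ✗
7: successors {4, 8}; □(q ∧ p ∧ ¬q) there: 4:F, 8:T. ✓
8: no successors, so ◇□(q ∧ p ∧ ¬q) fails. ✗
Satisfying worlds: {7}.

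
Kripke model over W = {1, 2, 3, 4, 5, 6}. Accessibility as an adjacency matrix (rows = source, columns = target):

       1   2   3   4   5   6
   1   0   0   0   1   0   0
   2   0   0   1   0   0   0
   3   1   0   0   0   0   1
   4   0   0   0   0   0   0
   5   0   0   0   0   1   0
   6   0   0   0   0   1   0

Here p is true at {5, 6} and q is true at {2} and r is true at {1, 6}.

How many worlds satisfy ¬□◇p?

2

1: □◇p is F. ✓
2: □◇p is T. ✗
3: □◇p is F. ✓
4: □◇p is T. ✗
5: □◇p is T. ✗
6: □◇p is T. ✗
Satisfying worlds: {1, 3}.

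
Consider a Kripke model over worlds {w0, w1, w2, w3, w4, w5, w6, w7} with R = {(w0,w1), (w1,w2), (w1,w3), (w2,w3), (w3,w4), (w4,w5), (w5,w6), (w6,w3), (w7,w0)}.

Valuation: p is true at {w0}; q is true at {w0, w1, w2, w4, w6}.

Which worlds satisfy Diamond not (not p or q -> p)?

w0: successors {w1}; not (not p or q -> p) there: w1:T. ✓
w1: successors {w2, w3}; not (not p or q -> p) there: w2:T, w3:T. ✓
w2: successors {w3}; not (not p or q -> p) there: w3:T. ✓
w3: successors {w4}; not (not p or q -> p) there: w4:T. ✓
w4: successors {w5}; not (not p or q -> p) there: w5:T. ✓
w5: successors {w6}; not (not p or q -> p) there: w6:T. ✓
w6: successors {w3}; not (not p or q -> p) there: w3:T. ✓
w7: successors {w0}; not (not p or q -> p) there: w0:F. ✗

{w0, w1, w2, w3, w4, w5, w6}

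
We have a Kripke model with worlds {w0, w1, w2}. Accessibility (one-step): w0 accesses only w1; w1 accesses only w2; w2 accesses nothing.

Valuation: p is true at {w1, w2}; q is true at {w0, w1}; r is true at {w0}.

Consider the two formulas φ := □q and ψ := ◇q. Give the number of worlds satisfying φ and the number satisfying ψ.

2 and 1

For □q:
w0: successors {w1}; q there: w1:T. ✓
w1: successors {w2}; q there: w2:F. ✗
w2: no successors, so □q holds vacuously. ✓
— 2 worlds.
For ◇q:
w0: successors {w1}; q there: w1:T. ✓
w1: successors {w2}; q there: w2:F. ✗
w2: no successors, so ◇q fails. ✗
— 1 world.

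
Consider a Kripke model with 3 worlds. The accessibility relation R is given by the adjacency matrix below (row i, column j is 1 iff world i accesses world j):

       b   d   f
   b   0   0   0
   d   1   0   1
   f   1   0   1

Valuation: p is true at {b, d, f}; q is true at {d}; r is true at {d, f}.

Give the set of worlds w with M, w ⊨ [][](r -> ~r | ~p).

{b}

b: no successors, so [][](r -> ~r | ~p) holds vacuously. ✓
d: successors {b, f}; [](r -> ~r | ~p) there: b:T, f:F. ✗
f: successors {b, f}; [](r -> ~r | ~p) there: b:T, f:F. ✗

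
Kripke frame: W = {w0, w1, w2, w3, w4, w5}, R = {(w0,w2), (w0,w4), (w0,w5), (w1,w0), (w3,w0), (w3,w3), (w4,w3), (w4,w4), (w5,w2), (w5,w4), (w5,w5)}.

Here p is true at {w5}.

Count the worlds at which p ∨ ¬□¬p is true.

w0: p is F, ¬□¬p is T. ✓
w1: p is F, ¬□¬p is F. ✗
w2: p is F, ¬□¬p is F. ✗
w3: p is F, ¬□¬p is F. ✗
w4: p is F, ¬□¬p is F. ✗
w5: p is T, ¬□¬p is T. ✓
Satisfying worlds: {w0, w5}.

2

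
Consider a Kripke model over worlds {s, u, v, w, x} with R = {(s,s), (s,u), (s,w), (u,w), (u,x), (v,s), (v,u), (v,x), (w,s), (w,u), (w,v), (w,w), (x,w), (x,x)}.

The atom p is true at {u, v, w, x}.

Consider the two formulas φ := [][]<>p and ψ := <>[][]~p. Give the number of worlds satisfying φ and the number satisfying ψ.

For [][]<>p:
s: successors {s, u, w}; []<>p there: s:T, u:T, w:T. ✓
u: successors {w, x}; []<>p there: w:T, x:T. ✓
v: successors {s, u, x}; []<>p there: s:T, u:T, x:T. ✓
w: successors {s, u, v, w}; []<>p there: s:T, u:T, v:T, w:T. ✓
x: successors {w, x}; []<>p there: w:T, x:T. ✓
— 5 worlds.
For <>[][]~p:
s: successors {s, u, w}; [][]~p there: s:F, u:F, w:F. ✗
u: successors {w, x}; [][]~p there: w:F, x:F. ✗
v: successors {s, u, x}; [][]~p there: s:F, u:F, x:F. ✗
w: successors {s, u, v, w}; [][]~p there: s:F, u:F, v:F, w:F. ✗
x: successors {w, x}; [][]~p there: w:F, x:F. ✗
— 0 worlds.

5 and 0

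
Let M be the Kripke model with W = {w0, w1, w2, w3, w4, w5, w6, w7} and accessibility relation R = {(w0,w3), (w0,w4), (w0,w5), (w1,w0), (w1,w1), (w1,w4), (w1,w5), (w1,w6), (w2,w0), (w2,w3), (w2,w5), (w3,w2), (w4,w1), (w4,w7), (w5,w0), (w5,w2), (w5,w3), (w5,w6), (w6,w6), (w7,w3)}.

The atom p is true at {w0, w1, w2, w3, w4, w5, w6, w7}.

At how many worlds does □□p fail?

0

w0: successors {w3, w4, w5}; □p there: w3:T, w4:T, w5:T. ✓
w1: successors {w0, w1, w4, w5, w6}; □p there: w0:T, w1:T, w4:T, w5:T, w6:T. ✓
w2: successors {w0, w3, w5}; □p there: w0:T, w3:T, w5:T. ✓
w3: successors {w2}; □p there: w2:T. ✓
w4: successors {w1, w7}; □p there: w1:T, w7:T. ✓
w5: successors {w0, w2, w3, w6}; □p there: w0:T, w2:T, w3:T, w6:T. ✓
w6: successors {w6}; □p there: w6:T. ✓
w7: successors {w3}; □p there: w3:T. ✓
Satisfying worlds: {w0, w1, w2, w3, w4, w5, w6, w7}.
So □□p fails at the other 0 worlds.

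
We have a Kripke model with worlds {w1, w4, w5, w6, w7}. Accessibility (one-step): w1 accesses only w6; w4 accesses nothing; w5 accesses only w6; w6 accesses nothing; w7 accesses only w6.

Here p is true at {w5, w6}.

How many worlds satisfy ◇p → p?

w1: ◇p is T, p is F. ✗
w4: ◇p is F, p is F. ✓
w5: ◇p is T, p is T. ✓
w6: ◇p is F, p is T. ✓
w7: ◇p is T, p is F. ✗
Satisfying worlds: {w4, w5, w6}.

3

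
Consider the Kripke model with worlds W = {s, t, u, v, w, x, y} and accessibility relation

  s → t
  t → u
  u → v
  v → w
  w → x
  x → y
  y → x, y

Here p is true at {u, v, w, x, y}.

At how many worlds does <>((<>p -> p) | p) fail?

1

s: successors {t}; (<>p -> p) | p there: t:F. ✗
t: successors {u}; (<>p -> p) | p there: u:T. ✓
u: successors {v}; (<>p -> p) | p there: v:T. ✓
v: successors {w}; (<>p -> p) | p there: w:T. ✓
w: successors {x}; (<>p -> p) | p there: x:T. ✓
x: successors {y}; (<>p -> p) | p there: y:T. ✓
y: successors {x, y}; (<>p -> p) | p there: x:T, y:T. ✓
Satisfying worlds: {t, u, v, w, x, y}.
So <>((<>p -> p) | p) fails at the other 1 world.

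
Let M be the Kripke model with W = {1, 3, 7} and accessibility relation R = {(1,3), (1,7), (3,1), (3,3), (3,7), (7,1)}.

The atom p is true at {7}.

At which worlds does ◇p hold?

1: successors {3, 7}; p there: 3:F, 7:T. ✓
3: successors {1, 3, 7}; p there: 1:F, 3:F, 7:T. ✓
7: successors {1}; p there: 1:F. ✗

{1, 3}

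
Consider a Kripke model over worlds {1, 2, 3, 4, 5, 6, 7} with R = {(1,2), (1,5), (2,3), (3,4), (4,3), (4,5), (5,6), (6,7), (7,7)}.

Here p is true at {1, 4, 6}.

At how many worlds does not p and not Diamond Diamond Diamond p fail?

1: not p is F, not Diamond Diamond Diamond p is F. ✗
2: not p is T, not Diamond Diamond Diamond p is T. ✓
3: not p is T, not Diamond Diamond Diamond p is F. ✗
4: not p is F, not Diamond Diamond Diamond p is T. ✗
5: not p is T, not Diamond Diamond Diamond p is T. ✓
6: not p is F, not Diamond Diamond Diamond p is T. ✗
7: not p is T, not Diamond Diamond Diamond p is T. ✓
Satisfying worlds: {2, 5, 7}.
So not p and not Diamond Diamond Diamond p fails at the other 4 worlds.

4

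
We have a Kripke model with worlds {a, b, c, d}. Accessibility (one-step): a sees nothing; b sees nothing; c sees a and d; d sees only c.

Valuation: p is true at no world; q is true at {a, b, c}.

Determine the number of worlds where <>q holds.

a: no successors, so <>q fails. ✗
b: no successors, so <>q fails. ✗
c: successors {a, d}; q there: a:T, d:F. ✓
d: successors {c}; q there: c:T. ✓
Satisfying worlds: {c, d}.

2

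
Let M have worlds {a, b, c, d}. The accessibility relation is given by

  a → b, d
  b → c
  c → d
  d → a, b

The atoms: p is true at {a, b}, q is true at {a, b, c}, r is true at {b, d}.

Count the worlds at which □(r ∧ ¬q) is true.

1

a: successors {b, d}; r ∧ ¬q there: b:F, d:T. ✗
b: successors {c}; r ∧ ¬q there: c:F. ✗
c: successors {d}; r ∧ ¬q there: d:T. ✓
d: successors {a, b}; r ∧ ¬q there: a:F, b:F. ✗
Satisfying worlds: {c}.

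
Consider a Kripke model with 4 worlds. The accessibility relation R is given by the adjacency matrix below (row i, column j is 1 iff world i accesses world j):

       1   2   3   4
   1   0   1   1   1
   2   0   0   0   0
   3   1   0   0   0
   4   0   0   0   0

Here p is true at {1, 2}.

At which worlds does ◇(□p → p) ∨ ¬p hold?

{1, 3, 4}

1: ◇(□p → p) is T, ¬p is F. ✓
2: ◇(□p → p) is F, ¬p is F. ✗
3: ◇(□p → p) is T, ¬p is T. ✓
4: ◇(□p → p) is F, ¬p is T. ✓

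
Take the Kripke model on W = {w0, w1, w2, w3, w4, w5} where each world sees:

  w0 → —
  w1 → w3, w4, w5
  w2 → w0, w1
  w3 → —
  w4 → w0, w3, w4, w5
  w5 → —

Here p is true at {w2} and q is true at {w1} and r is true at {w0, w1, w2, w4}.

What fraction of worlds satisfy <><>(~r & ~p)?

w0: no successors, so <><>(~r & ~p) fails. ✗
w1: successors {w3, w4, w5}; <>(~r & ~p) there: w3:F, w4:T, w5:F. ✓
w2: successors {w0, w1}; <>(~r & ~p) there: w0:F, w1:T. ✓
w3: no successors, so <><>(~r & ~p) fails. ✗
w4: successors {w0, w3, w4, w5}; <>(~r & ~p) there: w0:F, w3:F, w4:T, w5:F. ✓
w5: no successors, so <><>(~r & ~p) fails. ✗
That's 3 of 6 worlds, so 3/6 = 1/2.

1/2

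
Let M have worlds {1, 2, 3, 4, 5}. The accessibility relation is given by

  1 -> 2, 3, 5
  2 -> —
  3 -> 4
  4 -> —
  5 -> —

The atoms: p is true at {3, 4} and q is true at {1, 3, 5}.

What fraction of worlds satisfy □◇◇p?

1: successors {2, 3, 5}; ◇◇p there: 2:F, 3:F, 5:F. ✗
2: no successors, so □◇◇p holds vacuously. ✓
3: successors {4}; ◇◇p there: 4:F. ✗
4: no successors, so □◇◇p holds vacuously. ✓
5: no successors, so □◇◇p holds vacuously. ✓
That's 3 of 5 worlds, so 3/5.

3/5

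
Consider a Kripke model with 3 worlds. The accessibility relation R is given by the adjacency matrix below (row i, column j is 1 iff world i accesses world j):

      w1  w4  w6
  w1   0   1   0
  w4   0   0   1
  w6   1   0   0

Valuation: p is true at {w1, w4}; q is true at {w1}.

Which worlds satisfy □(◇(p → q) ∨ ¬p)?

{w1, w4}

w1: successors {w4}; ◇(p → q) ∨ ¬p there: w4:T. ✓
w4: successors {w6}; ◇(p → q) ∨ ¬p there: w6:T. ✓
w6: successors {w1}; ◇(p → q) ∨ ¬p there: w1:F. ✗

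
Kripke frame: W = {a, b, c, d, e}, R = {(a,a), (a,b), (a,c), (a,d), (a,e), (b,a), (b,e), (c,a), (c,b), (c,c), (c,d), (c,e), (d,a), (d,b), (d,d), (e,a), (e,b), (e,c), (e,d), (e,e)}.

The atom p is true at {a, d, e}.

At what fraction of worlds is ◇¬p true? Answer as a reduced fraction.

a: successors {a, b, c, d, e}; ¬p there: a:F, b:T, c:T, d:F, e:F. ✓
b: successors {a, e}; ¬p there: a:F, e:F. ✗
c: successors {a, b, c, d, e}; ¬p there: a:F, b:T, c:T, d:F, e:F. ✓
d: successors {a, b, d}; ¬p there: a:F, b:T, d:F. ✓
e: successors {a, b, c, d, e}; ¬p there: a:F, b:T, c:T, d:F, e:F. ✓
That's 4 of 5 worlds, so 4/5.

4/5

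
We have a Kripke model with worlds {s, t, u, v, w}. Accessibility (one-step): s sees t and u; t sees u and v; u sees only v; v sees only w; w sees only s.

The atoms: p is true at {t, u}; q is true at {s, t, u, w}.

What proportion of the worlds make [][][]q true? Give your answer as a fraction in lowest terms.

3/5

s: successors {t, u}; [][]q there: t:F, u:T. ✗
t: successors {u, v}; [][]q there: u:T, v:T. ✓
u: successors {v}; [][]q there: v:T. ✓
v: successors {w}; [][]q there: w:T. ✓
w: successors {s}; [][]q there: s:F. ✗
That's 3 of 5 worlds, so 3/5.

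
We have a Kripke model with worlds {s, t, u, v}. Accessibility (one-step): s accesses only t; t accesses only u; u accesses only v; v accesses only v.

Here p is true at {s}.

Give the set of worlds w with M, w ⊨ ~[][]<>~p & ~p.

s: ~[][]<>~p is F, ~p is F. ✗
t: ~[][]<>~p is F, ~p is T. ✗
u: ~[][]<>~p is F, ~p is T. ✗
v: ~[][]<>~p is F, ~p is T. ✗

∅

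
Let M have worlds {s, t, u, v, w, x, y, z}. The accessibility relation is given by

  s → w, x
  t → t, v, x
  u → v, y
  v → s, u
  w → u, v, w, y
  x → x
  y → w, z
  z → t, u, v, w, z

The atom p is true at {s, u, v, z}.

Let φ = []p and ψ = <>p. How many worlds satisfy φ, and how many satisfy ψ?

1 and 6

For []p:
s: successors {w, x}; p there: w:F, x:F. ✗
t: successors {t, v, x}; p there: t:F, v:T, x:F. ✗
u: successors {v, y}; p there: v:T, y:F. ✗
v: successors {s, u}; p there: s:T, u:T. ✓
w: successors {u, v, w, y}; p there: u:T, v:T, w:F, y:F. ✗
x: successors {x}; p there: x:F. ✗
y: successors {w, z}; p there: w:F, z:T. ✗
z: successors {t, u, v, w, z}; p there: t:F, u:T, v:T, w:F, z:T. ✗
— 1 world.
For <>p:
s: successors {w, x}; p there: w:F, x:F. ✗
t: successors {t, v, x}; p there: t:F, v:T, x:F. ✓
u: successors {v, y}; p there: v:T, y:F. ✓
v: successors {s, u}; p there: s:T, u:T. ✓
w: successors {u, v, w, y}; p there: u:T, v:T, w:F, y:F. ✓
x: successors {x}; p there: x:F. ✗
y: successors {w, z}; p there: w:F, z:T. ✓
z: successors {t, u, v, w, z}; p there: t:F, u:T, v:T, w:F, z:T. ✓
— 6 worlds.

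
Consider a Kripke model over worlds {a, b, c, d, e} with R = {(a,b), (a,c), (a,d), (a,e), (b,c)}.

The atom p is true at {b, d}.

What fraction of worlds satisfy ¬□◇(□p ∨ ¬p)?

2/5

a: □◇(□p ∨ ¬p) is F. ✓
b: □◇(□p ∨ ¬p) is F. ✓
c: □◇(□p ∨ ¬p) is T. ✗
d: □◇(□p ∨ ¬p) is T. ✗
e: □◇(□p ∨ ¬p) is T. ✗
That's 2 of 5 worlds, so 2/5.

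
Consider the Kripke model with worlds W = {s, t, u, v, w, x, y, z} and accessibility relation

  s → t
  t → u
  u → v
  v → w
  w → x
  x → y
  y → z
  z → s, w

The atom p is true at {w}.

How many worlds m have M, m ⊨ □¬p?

6

s: successors {t}; ¬p there: t:T. ✓
t: successors {u}; ¬p there: u:T. ✓
u: successors {v}; ¬p there: v:T. ✓
v: successors {w}; ¬p there: w:F. ✗
w: successors {x}; ¬p there: x:T. ✓
x: successors {y}; ¬p there: y:T. ✓
y: successors {z}; ¬p there: z:T. ✓
z: successors {s, w}; ¬p there: s:T, w:F. ✗
Satisfying worlds: {s, t, u, w, x, y}.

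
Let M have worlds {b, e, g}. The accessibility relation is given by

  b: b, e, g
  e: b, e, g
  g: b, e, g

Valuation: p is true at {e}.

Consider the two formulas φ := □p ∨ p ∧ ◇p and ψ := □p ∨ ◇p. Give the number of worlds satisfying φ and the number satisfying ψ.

1 and 3

For □p ∨ p ∧ ◇p:
b: □p is F, p ∧ ◇p is F. ✗
e: □p is F, p ∧ ◇p is T. ✓
g: □p is F, p ∧ ◇p is F. ✗
— 1 world.
For □p ∨ ◇p:
b: □p is F, ◇p is T. ✓
e: □p is F, ◇p is T. ✓
g: □p is F, ◇p is T. ✓
— 3 worlds.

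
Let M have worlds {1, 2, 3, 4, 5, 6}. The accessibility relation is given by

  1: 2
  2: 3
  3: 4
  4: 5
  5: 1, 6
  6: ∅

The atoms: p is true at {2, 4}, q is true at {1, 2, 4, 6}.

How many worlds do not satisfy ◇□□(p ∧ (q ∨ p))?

3

1: successors {2}; □□(p ∧ (q ∨ p)) there: 2:T. ✓
2: successors {3}; □□(p ∧ (q ∨ p)) there: 3:F. ✗
3: successors {4}; □□(p ∧ (q ∨ p)) there: 4:F. ✗
4: successors {5}; □□(p ∧ (q ∨ p)) there: 5:T. ✓
5: successors {1, 6}; □□(p ∧ (q ∨ p)) there: 1:F, 6:T. ✓
6: no successors, so ◇□□(p ∧ (q ∨ p)) fails. ✗
Satisfying worlds: {1, 4, 5}.
So ◇□□(p ∧ (q ∨ p)) fails at the other 3 worlds.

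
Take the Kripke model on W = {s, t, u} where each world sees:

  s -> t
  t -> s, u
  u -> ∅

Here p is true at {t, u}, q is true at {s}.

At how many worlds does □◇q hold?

s: successors {t}; ◇q there: t:T. ✓
t: successors {s, u}; ◇q there: s:F, u:F. ✗
u: no successors, so □◇q holds vacuously. ✓
Satisfying worlds: {s, u}.

2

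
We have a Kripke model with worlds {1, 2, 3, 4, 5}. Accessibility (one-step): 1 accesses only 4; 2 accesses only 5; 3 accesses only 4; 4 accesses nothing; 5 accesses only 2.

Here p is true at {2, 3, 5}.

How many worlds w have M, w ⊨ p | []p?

4

1: p is F, []p is F. ✗
2: p is T, []p is T. ✓
3: p is T, []p is F. ✓
4: p is F, []p is T. ✓
5: p is T, []p is T. ✓
Satisfying worlds: {2, 3, 4, 5}.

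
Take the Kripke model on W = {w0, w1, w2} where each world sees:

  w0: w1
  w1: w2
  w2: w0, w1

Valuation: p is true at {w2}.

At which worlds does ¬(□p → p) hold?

{w1}

w0: □p → p is T. ✗
w1: □p → p is F. ✓
w2: □p → p is T. ✗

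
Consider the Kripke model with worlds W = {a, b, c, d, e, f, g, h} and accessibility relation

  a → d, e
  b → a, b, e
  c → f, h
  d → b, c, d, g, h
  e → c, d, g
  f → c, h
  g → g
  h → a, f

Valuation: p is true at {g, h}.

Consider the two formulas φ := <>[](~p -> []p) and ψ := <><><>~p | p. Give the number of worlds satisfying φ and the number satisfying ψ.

3 and 8

For <>[](~p -> []p):
a: successors {d, e}; [](~p -> []p) there: d:F, e:F. ✗
b: successors {a, b, e}; [](~p -> []p) there: a:F, b:F, e:F. ✗
c: successors {f, h}; [](~p -> []p) there: f:F, h:F. ✗
d: successors {b, c, d, g, h}; [](~p -> []p) there: b:F, c:F, d:F, g:T, h:F. ✓
e: successors {c, d, g}; [](~p -> []p) there: c:F, d:F, g:T. ✓
f: successors {c, h}; [](~p -> []p) there: c:F, h:F. ✗
g: successors {g}; [](~p -> []p) there: g:T. ✓
h: successors {a, f}; [](~p -> []p) there: a:F, f:F. ✗
— 3 worlds.
For <><><>~p | p:
a: <><><>~p is T, p is F. ✓
b: <><><>~p is T, p is F. ✓
c: <><><>~p is T, p is F. ✓
d: <><><>~p is T, p is F. ✓
e: <><><>~p is T, p is F. ✓
f: <><><>~p is T, p is F. ✓
g: <><><>~p is F, p is T. ✓
h: <><><>~p is T, p is T. ✓
— 8 worlds.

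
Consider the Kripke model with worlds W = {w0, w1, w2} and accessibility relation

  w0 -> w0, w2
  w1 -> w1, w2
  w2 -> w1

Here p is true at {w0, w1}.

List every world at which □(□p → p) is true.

{w2}

w0: successors {w0, w2}; □p → p there: w0:T, w2:F. ✗
w1: successors {w1, w2}; □p → p there: w1:T, w2:F. ✗
w2: successors {w1}; □p → p there: w1:T. ✓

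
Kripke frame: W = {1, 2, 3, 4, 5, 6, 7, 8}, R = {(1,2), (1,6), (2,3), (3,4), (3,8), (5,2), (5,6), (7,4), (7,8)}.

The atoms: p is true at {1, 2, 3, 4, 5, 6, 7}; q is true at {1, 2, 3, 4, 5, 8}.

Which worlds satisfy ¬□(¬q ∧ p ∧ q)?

1: □(¬q ∧ p ∧ q) is F. ✓
2: □(¬q ∧ p ∧ q) is F. ✓
3: □(¬q ∧ p ∧ q) is F. ✓
4: □(¬q ∧ p ∧ q) is T. ✗
5: □(¬q ∧ p ∧ q) is F. ✓
6: □(¬q ∧ p ∧ q) is T. ✗
7: □(¬q ∧ p ∧ q) is F. ✓
8: □(¬q ∧ p ∧ q) is T. ✗

{1, 2, 3, 5, 7}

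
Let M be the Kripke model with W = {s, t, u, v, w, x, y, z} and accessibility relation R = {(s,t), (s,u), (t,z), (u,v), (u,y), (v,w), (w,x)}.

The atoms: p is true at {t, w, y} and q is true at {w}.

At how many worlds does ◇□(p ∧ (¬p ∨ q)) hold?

s: successors {t, u}; □(p ∧ (¬p ∨ q)) there: t:F, u:F. ✗
t: successors {z}; □(p ∧ (¬p ∨ q)) there: z:T. ✓
u: successors {v, y}; □(p ∧ (¬p ∨ q)) there: v:T, y:T. ✓
v: successors {w}; □(p ∧ (¬p ∨ q)) there: w:F. ✗
w: successors {x}; □(p ∧ (¬p ∨ q)) there: x:T. ✓
x: no successors, so ◇□(p ∧ (¬p ∨ q)) fails. ✗
y: no successors, so ◇□(p ∧ (¬p ∨ q)) fails. ✗
z: no successors, so ◇□(p ∧ (¬p ∨ q)) fails. ✗
Satisfying worlds: {t, u, w}.

3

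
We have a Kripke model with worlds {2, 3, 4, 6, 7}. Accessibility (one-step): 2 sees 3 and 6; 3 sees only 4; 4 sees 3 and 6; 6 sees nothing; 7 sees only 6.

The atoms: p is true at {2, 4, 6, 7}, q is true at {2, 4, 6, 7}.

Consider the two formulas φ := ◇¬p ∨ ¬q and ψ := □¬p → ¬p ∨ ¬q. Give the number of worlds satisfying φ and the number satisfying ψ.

3 and 4

For ◇¬p ∨ ¬q:
2: ◇¬p is T, ¬q is F. ✓
3: ◇¬p is F, ¬q is T. ✓
4: ◇¬p is T, ¬q is F. ✓
6: ◇¬p is F, ¬q is F. ✗
7: ◇¬p is F, ¬q is F. ✗
— 3 worlds.
For □¬p → ¬p ∨ ¬q:
2: □¬p is F, ¬p ∨ ¬q is F. ✓
3: □¬p is F, ¬p ∨ ¬q is T. ✓
4: □¬p is F, ¬p ∨ ¬q is F. ✓
6: □¬p is T, ¬p ∨ ¬q is F. ✗
7: □¬p is F, ¬p ∨ ¬q is F. ✓
— 4 worlds.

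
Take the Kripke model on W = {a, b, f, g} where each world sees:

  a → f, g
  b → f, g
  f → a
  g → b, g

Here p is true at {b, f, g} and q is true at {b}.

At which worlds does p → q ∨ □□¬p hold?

a: p is F, q ∨ □□¬p is F. ✓
b: p is T, q ∨ □□¬p is T. ✓
f: p is T, q ∨ □□¬p is F. ✗
g: p is T, q ∨ □□¬p is F. ✗

{a, b}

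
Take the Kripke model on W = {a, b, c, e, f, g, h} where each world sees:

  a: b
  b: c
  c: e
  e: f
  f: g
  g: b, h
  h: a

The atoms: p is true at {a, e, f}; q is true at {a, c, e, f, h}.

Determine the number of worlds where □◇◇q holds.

5

a: successors {b}; ◇◇q there: b:T. ✓
b: successors {c}; ◇◇q there: c:T. ✓
c: successors {e}; ◇◇q there: e:F. ✗
e: successors {f}; ◇◇q there: f:T. ✓
f: successors {g}; ◇◇q there: g:T. ✓
g: successors {b, h}; ◇◇q there: b:T, h:F. ✗
h: successors {a}; ◇◇q there: a:T. ✓
Satisfying worlds: {a, b, e, f, h}.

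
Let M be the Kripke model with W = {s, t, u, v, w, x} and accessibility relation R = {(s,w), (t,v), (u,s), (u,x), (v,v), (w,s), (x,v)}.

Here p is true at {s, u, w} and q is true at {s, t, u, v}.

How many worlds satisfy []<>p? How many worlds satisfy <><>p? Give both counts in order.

For []<>p:
s: successors {w}; <>p there: w:T. ✓
t: successors {v}; <>p there: v:F. ✗
u: successors {s, x}; <>p there: s:T, x:F. ✗
v: successors {v}; <>p there: v:F. ✗
w: successors {s}; <>p there: s:T. ✓
x: successors {v}; <>p there: v:F. ✗
— 2 worlds.
For <><>p:
s: successors {w}; <>p there: w:T. ✓
t: successors {v}; <>p there: v:F. ✗
u: successors {s, x}; <>p there: s:T, x:F. ✓
v: successors {v}; <>p there: v:F. ✗
w: successors {s}; <>p there: s:T. ✓
x: successors {v}; <>p there: v:F. ✗
— 3 worlds.

2 and 3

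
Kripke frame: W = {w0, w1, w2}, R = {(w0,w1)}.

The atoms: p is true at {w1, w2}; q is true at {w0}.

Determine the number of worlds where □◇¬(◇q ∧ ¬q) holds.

2

w0: successors {w1}; ◇¬(◇q ∧ ¬q) there: w1:F. ✗
w1: no successors, so □◇¬(◇q ∧ ¬q) holds vacuously. ✓
w2: no successors, so □◇¬(◇q ∧ ¬q) holds vacuously. ✓
Satisfying worlds: {w1, w2}.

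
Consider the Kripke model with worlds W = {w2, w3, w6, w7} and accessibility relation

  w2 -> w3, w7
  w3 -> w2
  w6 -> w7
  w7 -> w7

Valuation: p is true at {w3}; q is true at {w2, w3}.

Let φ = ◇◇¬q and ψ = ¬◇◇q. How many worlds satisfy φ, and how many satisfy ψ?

4 and 2

For ◇◇¬q:
w2: successors {w3, w7}; ◇¬q there: w3:F, w7:T. ✓
w3: successors {w2}; ◇¬q there: w2:T. ✓
w6: successors {w7}; ◇¬q there: w7:T. ✓
w7: successors {w7}; ◇¬q there: w7:T. ✓
— 4 worlds.
For ¬◇◇q:
w2: ◇◇q is T. ✗
w3: ◇◇q is T. ✗
w6: ◇◇q is F. ✓
w7: ◇◇q is F. ✓
— 2 worlds.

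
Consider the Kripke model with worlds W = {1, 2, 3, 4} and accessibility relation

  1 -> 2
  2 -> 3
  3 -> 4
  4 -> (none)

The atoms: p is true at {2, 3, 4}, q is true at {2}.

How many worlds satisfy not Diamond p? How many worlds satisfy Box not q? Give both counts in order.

1 and 3

For not Diamond p:
1: Diamond p is T. ✗
2: Diamond p is T. ✗
3: Diamond p is T. ✗
4: Diamond p is F. ✓
— 1 world.
For Box not q:
1: successors {2}; not q there: 2:F. ✗
2: successors {3}; not q there: 3:T. ✓
3: successors {4}; not q there: 4:T. ✓
4: no successors, so Box not q holds vacuously. ✓
— 3 worlds.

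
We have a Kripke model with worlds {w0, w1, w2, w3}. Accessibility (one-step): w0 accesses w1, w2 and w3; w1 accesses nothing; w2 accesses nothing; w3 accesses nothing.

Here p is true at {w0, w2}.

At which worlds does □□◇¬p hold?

w0: successors {w1, w2, w3}; □◇¬p there: w1:T, w2:T, w3:T. ✓
w1: no successors, so □□◇¬p holds vacuously. ✓
w2: no successors, so □□◇¬p holds vacuously. ✓
w3: no successors, so □□◇¬p holds vacuously. ✓

{w0, w1, w2, w3}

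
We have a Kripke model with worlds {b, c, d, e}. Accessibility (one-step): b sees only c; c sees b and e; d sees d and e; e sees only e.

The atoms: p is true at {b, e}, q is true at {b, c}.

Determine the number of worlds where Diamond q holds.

2

b: successors {c}; q there: c:T. ✓
c: successors {b, e}; q there: b:T, e:F. ✓
d: successors {d, e}; q there: d:F, e:F. ✗
e: successors {e}; q there: e:F. ✗
Satisfying worlds: {b, c}.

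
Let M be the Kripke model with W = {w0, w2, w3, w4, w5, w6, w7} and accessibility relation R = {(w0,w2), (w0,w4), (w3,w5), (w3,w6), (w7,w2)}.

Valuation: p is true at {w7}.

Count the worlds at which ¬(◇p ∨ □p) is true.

3

w0: ◇p ∨ □p is F. ✓
w2: ◇p ∨ □p is T. ✗
w3: ◇p ∨ □p is F. ✓
w4: ◇p ∨ □p is T. ✗
w5: ◇p ∨ □p is T. ✗
w6: ◇p ∨ □p is T. ✗
w7: ◇p ∨ □p is F. ✓
Satisfying worlds: {w0, w3, w7}.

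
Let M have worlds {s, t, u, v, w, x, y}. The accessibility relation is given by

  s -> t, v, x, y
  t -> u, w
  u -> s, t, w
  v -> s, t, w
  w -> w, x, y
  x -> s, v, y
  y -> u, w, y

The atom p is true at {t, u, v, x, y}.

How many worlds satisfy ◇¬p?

6

s: successors {t, v, x, y}; ¬p there: t:F, v:F, x:F, y:F. ✗
t: successors {u, w}; ¬p there: u:F, w:T. ✓
u: successors {s, t, w}; ¬p there: s:T, t:F, w:T. ✓
v: successors {s, t, w}; ¬p there: s:T, t:F, w:T. ✓
w: successors {w, x, y}; ¬p there: w:T, x:F, y:F. ✓
x: successors {s, v, y}; ¬p there: s:T, v:F, y:F. ✓
y: successors {u, w, y}; ¬p there: u:F, w:T, y:F. ✓
Satisfying worlds: {t, u, v, w, x, y}.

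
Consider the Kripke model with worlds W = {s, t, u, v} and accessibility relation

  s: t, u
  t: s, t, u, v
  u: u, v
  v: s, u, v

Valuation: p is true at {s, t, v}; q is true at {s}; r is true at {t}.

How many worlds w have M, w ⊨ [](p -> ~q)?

s: successors {t, u}; p -> ~q there: t:T, u:T. ✓
t: successors {s, t, u, v}; p -> ~q there: s:F, t:T, u:T, v:T. ✗
u: successors {u, v}; p -> ~q there: u:T, v:T. ✓
v: successors {s, u, v}; p -> ~q there: s:F, u:T, v:T. ✗
Satisfying worlds: {s, u}.

2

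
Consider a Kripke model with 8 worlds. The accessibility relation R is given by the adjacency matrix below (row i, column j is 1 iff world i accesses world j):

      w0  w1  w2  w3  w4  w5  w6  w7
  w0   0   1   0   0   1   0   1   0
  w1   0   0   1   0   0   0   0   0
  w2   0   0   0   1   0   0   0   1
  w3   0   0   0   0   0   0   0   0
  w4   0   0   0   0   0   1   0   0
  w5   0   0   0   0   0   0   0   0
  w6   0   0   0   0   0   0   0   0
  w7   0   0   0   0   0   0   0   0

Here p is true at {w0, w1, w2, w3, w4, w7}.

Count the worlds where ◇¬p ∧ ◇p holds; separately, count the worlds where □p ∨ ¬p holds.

1 and 6

For ◇¬p ∧ ◇p:
w0: ◇¬p is T, ◇p is T. ✓
w1: ◇¬p is F, ◇p is T. ✗
w2: ◇¬p is F, ◇p is T. ✗
w3: ◇¬p is F, ◇p is F. ✗
w4: ◇¬p is T, ◇p is F. ✗
w5: ◇¬p is F, ◇p is F. ✗
w6: ◇¬p is F, ◇p is F. ✗
w7: ◇¬p is F, ◇p is F. ✗
— 1 world.
For □p ∨ ¬p:
w0: □p is F, ¬p is F. ✗
w1: □p is T, ¬p is F. ✓
w2: □p is T, ¬p is F. ✓
w3: □p is T, ¬p is F. ✓
w4: □p is F, ¬p is F. ✗
w5: □p is T, ¬p is T. ✓
w6: □p is T, ¬p is T. ✓
w7: □p is T, ¬p is F. ✓
— 6 worlds.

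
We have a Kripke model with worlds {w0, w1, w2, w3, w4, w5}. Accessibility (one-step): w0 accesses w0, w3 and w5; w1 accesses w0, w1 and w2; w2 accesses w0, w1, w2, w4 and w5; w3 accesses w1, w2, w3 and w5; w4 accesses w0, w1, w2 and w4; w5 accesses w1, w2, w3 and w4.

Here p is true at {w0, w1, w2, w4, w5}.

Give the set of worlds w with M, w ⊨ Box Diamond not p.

w0: successors {w0, w3, w5}; Diamond not p there: w0:T, w3:T, w5:T. ✓
w1: successors {w0, w1, w2}; Diamond not p there: w0:T, w1:F, w2:F. ✗
w2: successors {w0, w1, w2, w4, w5}; Diamond not p there: w0:T, w1:F, w2:F, w4:F, w5:T. ✗
w3: successors {w1, w2, w3, w5}; Diamond not p there: w1:F, w2:F, w3:T, w5:T. ✗
w4: successors {w0, w1, w2, w4}; Diamond not p there: w0:T, w1:F, w2:F, w4:F. ✗
w5: successors {w1, w2, w3, w4}; Diamond not p there: w1:F, w2:F, w3:T, w4:F. ✗

{w0}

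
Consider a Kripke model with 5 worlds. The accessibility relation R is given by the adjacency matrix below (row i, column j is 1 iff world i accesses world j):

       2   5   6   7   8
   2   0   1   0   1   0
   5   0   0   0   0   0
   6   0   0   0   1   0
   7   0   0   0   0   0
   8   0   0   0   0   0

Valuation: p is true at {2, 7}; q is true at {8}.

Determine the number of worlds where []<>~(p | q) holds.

2: successors {5, 7}; <>~(p | q) there: 5:F, 7:F. ✗
5: no successors, so []<>~(p | q) holds vacuously. ✓
6: successors {7}; <>~(p | q) there: 7:F. ✗
7: no successors, so []<>~(p | q) holds vacuously. ✓
8: no successors, so []<>~(p | q) holds vacuously. ✓
Satisfying worlds: {5, 7, 8}.

3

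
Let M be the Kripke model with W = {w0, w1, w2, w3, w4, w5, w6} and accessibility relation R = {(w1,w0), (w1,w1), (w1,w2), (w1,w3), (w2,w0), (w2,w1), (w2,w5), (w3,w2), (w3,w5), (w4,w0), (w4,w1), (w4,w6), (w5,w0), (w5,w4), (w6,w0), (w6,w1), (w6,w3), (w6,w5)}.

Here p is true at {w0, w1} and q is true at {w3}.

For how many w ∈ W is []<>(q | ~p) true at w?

w0: no successors, so []<>(q | ~p) holds vacuously. ✓
w1: successors {w0, w1, w2, w3}; <>(q | ~p) there: w0:F, w1:T, w2:T, w3:T. ✗
w2: successors {w0, w1, w5}; <>(q | ~p) there: w0:F, w1:T, w5:T. ✗
w3: successors {w2, w5}; <>(q | ~p) there: w2:T, w5:T. ✓
w4: successors {w0, w1, w6}; <>(q | ~p) there: w0:F, w1:T, w6:T. ✗
w5: successors {w0, w4}; <>(q | ~p) there: w0:F, w4:T. ✗
w6: successors {w0, w1, w3, w5}; <>(q | ~p) there: w0:F, w1:T, w3:T, w5:T. ✗
Satisfying worlds: {w0, w3}.

2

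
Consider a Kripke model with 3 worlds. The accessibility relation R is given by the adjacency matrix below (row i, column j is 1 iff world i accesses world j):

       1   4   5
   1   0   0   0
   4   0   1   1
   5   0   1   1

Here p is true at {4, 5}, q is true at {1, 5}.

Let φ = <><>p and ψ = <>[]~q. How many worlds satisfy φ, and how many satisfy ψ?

2 and 0

For <><>p:
1: no successors, so <><>p fails. ✗
4: successors {4, 5}; <>p there: 4:T, 5:T. ✓
5: successors {4, 5}; <>p there: 4:T, 5:T. ✓
— 2 worlds.
For <>[]~q:
1: no successors, so <>[]~q fails. ✗
4: successors {4, 5}; []~q there: 4:F, 5:F. ✗
5: successors {4, 5}; []~q there: 4:F, 5:F. ✗
— 0 worlds.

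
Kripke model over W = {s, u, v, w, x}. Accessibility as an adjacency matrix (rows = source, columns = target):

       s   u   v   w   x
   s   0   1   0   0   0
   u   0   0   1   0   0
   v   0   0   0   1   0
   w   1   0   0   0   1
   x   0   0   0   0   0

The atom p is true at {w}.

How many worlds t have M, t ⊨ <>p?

1

s: successors {u}; p there: u:F. ✗
u: successors {v}; p there: v:F. ✗
v: successors {w}; p there: w:T. ✓
w: successors {s, x}; p there: s:F, x:F. ✗
x: no successors, so <>p fails. ✗
Satisfying worlds: {v}.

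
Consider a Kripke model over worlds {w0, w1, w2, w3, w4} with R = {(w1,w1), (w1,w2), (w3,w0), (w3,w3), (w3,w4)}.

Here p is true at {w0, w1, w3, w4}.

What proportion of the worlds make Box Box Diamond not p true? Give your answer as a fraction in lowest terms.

3/5

w0: no successors, so Box Box Diamond not p holds vacuously. ✓
w1: successors {w1, w2}; Box Diamond not p there: w1:F, w2:T. ✗
w2: no successors, so Box Box Diamond not p holds vacuously. ✓
w3: successors {w0, w3, w4}; Box Diamond not p there: w0:T, w3:F, w4:T. ✗
w4: no successors, so Box Box Diamond not p holds vacuously. ✓
That's 3 of 5 worlds, so 3/5.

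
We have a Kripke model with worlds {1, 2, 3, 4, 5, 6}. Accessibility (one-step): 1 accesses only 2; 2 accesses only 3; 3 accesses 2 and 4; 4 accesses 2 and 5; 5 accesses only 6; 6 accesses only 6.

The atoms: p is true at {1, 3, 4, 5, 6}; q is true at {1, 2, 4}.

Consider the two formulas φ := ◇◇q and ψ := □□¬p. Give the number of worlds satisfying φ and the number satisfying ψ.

2 and 0

For ◇◇q:
1: successors {2}; ◇q there: 2:F. ✗
2: successors {3}; ◇q there: 3:T. ✓
3: successors {2, 4}; ◇q there: 2:F, 4:T. ✓
4: successors {2, 5}; ◇q there: 2:F, 5:F. ✗
5: successors {6}; ◇q there: 6:F. ✗
6: successors {6}; ◇q there: 6:F. ✗
— 2 worlds.
For □□¬p:
1: successors {2}; □¬p there: 2:F. ✗
2: successors {3}; □¬p there: 3:F. ✗
3: successors {2, 4}; □¬p there: 2:F, 4:F. ✗
4: successors {2, 5}; □¬p there: 2:F, 5:F. ✗
5: successors {6}; □¬p there: 6:F. ✗
6: successors {6}; □¬p there: 6:F. ✗
— 0 worlds.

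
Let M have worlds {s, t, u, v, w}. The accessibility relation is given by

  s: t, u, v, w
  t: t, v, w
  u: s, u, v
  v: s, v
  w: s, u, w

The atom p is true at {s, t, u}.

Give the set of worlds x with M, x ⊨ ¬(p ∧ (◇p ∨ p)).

s: p ∧ (◇p ∨ p) is T. ✗
t: p ∧ (◇p ∨ p) is T. ✗
u: p ∧ (◇p ∨ p) is T. ✗
v: p ∧ (◇p ∨ p) is F. ✓
w: p ∧ (◇p ∨ p) is F. ✓

{v, w}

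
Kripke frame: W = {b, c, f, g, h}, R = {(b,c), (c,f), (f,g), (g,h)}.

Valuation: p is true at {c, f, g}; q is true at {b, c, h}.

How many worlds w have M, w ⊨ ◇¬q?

b: successors {c}; ¬q there: c:F. ✗
c: successors {f}; ¬q there: f:T. ✓
f: successors {g}; ¬q there: g:T. ✓
g: successors {h}; ¬q there: h:F. ✗
h: no successors, so ◇¬q fails. ✗
Satisfying worlds: {c, f}.

2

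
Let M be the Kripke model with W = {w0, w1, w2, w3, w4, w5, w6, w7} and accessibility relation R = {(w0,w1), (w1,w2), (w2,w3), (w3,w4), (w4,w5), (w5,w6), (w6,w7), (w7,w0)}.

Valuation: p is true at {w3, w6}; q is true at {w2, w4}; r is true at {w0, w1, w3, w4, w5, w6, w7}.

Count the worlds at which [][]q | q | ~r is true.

w0: [][]q is T, q | ~r is F. ✓
w1: [][]q is F, q | ~r is F. ✗
w2: [][]q is T, q | ~r is T. ✓
w3: [][]q is F, q | ~r is F. ✗
w4: [][]q is F, q | ~r is T. ✓
w5: [][]q is F, q | ~r is F. ✗
w6: [][]q is F, q | ~r is F. ✗
w7: [][]q is F, q | ~r is F. ✗
Satisfying worlds: {w0, w2, w4}.

3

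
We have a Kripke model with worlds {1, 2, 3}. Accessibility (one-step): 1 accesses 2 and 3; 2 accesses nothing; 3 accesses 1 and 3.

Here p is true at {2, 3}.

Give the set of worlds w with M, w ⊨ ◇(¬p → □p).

{1, 3}

1: successors {2, 3}; ¬p → □p there: 2:T, 3:T. ✓
2: no successors, so ◇(¬p → □p) fails. ✗
3: successors {1, 3}; ¬p → □p there: 1:T, 3:T. ✓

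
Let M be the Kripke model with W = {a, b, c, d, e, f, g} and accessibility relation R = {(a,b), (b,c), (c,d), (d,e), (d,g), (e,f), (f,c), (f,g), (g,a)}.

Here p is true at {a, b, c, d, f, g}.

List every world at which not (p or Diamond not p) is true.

a: p or Diamond not p is T. ✗
b: p or Diamond not p is T. ✗
c: p or Diamond not p is T. ✗
d: p or Diamond not p is T. ✗
e: p or Diamond not p is F. ✓
f: p or Diamond not p is T. ✗
g: p or Diamond not p is T. ✗

{e}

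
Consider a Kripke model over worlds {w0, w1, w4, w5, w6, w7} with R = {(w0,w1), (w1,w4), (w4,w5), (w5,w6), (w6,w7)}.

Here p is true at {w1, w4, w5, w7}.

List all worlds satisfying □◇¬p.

{w4, w7}

w0: successors {w1}; ◇¬p there: w1:F. ✗
w1: successors {w4}; ◇¬p there: w4:F. ✗
w4: successors {w5}; ◇¬p there: w5:T. ✓
w5: successors {w6}; ◇¬p there: w6:F. ✗
w6: successors {w7}; ◇¬p there: w7:F. ✗
w7: no successors, so □◇¬p holds vacuously. ✓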